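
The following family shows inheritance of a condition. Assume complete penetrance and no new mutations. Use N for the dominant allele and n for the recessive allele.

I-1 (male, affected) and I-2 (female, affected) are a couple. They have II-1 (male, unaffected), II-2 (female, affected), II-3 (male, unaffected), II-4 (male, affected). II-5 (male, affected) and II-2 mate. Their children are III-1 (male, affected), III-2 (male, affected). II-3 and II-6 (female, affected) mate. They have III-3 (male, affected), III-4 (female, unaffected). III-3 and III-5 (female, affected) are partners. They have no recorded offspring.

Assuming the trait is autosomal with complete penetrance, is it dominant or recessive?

I-1 and I-2 are both affected yet have an unaffected child II-1. Under a recessive model two affected parents are homozygous and every child would be affected, so the trait cannot be recessive.

dominant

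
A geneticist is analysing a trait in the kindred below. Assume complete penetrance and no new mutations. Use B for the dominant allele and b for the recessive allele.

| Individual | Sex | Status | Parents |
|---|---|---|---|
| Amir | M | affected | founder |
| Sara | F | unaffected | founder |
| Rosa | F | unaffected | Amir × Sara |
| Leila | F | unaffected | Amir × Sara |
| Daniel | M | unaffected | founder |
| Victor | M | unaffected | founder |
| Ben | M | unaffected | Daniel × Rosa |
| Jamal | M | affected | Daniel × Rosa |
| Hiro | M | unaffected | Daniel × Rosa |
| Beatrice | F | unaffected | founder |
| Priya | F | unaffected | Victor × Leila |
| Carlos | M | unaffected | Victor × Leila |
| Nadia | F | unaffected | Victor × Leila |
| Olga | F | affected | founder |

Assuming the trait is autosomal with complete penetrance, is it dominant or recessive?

recessive

Daniel and Rosa are both unaffected yet have an affected child Jamal. Under dominance, an affected child requires at least one affected parent, so the trait cannot be dominant.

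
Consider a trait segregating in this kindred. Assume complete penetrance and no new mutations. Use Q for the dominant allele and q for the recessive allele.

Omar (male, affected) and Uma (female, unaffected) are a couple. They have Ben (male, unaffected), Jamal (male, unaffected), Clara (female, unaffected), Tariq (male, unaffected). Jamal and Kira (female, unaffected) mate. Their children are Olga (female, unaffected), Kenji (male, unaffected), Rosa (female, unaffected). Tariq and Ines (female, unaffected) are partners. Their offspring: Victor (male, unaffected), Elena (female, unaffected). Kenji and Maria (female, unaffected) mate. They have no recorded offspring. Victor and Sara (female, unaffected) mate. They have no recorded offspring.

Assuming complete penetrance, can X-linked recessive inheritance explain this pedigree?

Yes

A consistent assignment under X-linked recessive exists: Omar X^q Y, Uma X^Q X^Q, Ben X^Q Y, Jamal X^Q Y, Clara X^Q X^q, Tariq X^Q Y, Kira X^Q X^Q, Ines X^Q X^Q, Olga X^Q X^Q, Kenji X^Q Y, Rosa X^Q X^Q, Maria X^Q X^Q, Victor X^Q Y, Elena X^Q X^Q, Sara X^Q X^Q.
In this assignment every recorded phenotype matches its genotype and every non-founder's genotype is obtainable from its parents' genotypes, so the pedigree is consistent.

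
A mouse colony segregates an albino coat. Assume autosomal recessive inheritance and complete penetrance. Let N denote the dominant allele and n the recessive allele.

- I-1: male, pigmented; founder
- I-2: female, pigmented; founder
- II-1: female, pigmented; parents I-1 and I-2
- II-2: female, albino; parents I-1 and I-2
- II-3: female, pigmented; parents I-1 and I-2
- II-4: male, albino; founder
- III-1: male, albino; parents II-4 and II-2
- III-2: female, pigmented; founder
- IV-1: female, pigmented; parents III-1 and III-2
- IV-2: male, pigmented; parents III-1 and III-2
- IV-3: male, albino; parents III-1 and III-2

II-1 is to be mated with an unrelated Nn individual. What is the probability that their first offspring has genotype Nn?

I-1 is pigmented so carries N and passed n to II-2 (nn), so I-1 is Nn.
I-2 is pigmented so carries N and passed n to II-2 (nn), so I-2 is Nn.
II-1 is a pigmented offspring of I-1 (Nn) × I-2 (Nn), whose cross gives 1/4 NN : 1/2 Nn : 1/4 nn; conditioning on being pigmented, II-1 is NN with probability 1/3, Nn with probability 2/3.
Summing over parental genotype combinations, P(offspring has genotype Nn) = 1/3·1/2 + 2/3·1/2 = 1/2.

1/2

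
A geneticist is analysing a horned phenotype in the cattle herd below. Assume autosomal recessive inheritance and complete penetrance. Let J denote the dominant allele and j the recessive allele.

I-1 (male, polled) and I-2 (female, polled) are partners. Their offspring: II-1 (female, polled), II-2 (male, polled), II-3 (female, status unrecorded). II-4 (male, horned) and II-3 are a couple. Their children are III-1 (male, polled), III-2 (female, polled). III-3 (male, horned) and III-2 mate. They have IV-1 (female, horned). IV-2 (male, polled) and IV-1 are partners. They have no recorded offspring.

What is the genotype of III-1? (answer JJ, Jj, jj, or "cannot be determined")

From phenotype alone, III-1 is JJ or Jj.
III-1 is polled so carries J and received j from II-4 (jj), so III-1 is Jj.

Jj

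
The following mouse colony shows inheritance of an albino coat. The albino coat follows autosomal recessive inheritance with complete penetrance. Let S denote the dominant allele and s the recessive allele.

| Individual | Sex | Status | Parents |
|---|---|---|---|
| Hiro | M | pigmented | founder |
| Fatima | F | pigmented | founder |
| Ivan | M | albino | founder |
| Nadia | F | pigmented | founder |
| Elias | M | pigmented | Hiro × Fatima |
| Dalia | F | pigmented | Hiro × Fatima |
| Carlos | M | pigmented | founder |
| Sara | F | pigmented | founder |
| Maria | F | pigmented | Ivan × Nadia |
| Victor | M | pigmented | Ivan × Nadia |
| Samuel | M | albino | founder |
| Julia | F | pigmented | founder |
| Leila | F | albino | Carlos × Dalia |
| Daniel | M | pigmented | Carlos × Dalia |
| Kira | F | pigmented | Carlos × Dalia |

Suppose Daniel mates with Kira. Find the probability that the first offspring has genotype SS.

Carlos is pigmented so carries S and passed s to Leila (ss), so Carlos is Ss.
Dalia is pigmented so carries S and passed s to Leila (ss), so Dalia is Ss.
Daniel is a pigmented offspring of Carlos (Ss) × Dalia (Ss), whose cross gives 1/4 SS : 1/2 Ss : 1/4 ss; conditioning on being pigmented, Daniel is SS with probability 1/3, Ss with probability 2/3.
Kira is a pigmented offspring of Carlos (Ss) × Dalia (Ss), whose cross gives 1/4 SS : 1/2 Ss : 1/4 ss; conditioning on being pigmented, Kira is SS with probability 1/3, Ss with probability 2/3.
Summing over parental genotype combinations, P(offspring has genotype SS) = 1/9·1 + 2/9·1/2 + 2/9·1/2 + 4/9·1/4 = 4/9.

4/9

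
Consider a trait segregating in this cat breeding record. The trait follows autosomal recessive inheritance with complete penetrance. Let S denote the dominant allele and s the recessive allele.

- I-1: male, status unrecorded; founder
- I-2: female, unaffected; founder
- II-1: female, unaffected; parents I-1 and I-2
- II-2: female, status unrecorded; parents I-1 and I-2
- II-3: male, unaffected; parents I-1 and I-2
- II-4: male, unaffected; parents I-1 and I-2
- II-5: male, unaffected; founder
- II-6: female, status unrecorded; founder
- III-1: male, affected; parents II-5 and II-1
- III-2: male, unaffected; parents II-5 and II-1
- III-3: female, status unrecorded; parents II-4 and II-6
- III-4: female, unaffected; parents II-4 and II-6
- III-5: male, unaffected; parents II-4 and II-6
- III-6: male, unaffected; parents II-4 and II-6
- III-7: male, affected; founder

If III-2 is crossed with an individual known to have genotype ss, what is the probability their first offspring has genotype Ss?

2/3

II-5 is unaffected so carries S and passed s to III-1 (ss), so II-5 is Ss.
II-1 is unaffected so carries S and passed s to III-1 (ss), so II-1 is Ss.
III-2 is an unaffected offspring of II-5 (Ss) × II-1 (Ss), whose cross gives 1/4 SS : 1/2 Ss : 1/4 ss; conditioning on being unaffected, III-2 is SS with probability 1/3, Ss with probability 2/3.
Summing over parental genotype combinations, P(offspring has genotype Ss) = 1/3·1 + 2/3·1/2 = 2/3.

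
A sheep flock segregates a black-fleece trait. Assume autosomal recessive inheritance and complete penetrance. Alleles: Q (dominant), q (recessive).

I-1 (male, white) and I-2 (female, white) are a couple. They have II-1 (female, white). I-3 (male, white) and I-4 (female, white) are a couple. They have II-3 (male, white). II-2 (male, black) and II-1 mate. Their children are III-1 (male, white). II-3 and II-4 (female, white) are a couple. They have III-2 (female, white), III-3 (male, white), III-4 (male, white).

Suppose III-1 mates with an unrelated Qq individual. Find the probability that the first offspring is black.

1/4

III-1 is white so carries Q and received q from II-2 (qq), so III-1 is Qq.
The cross gives 1/4 QQ : 1/2 Qq : 1/4 qq, so P(offspring is black) = 1/4.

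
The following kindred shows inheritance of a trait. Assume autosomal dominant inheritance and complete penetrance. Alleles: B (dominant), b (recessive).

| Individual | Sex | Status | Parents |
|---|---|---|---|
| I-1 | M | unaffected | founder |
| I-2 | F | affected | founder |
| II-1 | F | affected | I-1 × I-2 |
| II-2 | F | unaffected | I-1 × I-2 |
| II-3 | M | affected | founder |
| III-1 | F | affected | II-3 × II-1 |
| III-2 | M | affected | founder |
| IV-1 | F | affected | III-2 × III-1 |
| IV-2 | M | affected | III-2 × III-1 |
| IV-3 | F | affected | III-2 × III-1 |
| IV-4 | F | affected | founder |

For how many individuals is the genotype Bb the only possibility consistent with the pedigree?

2

Obligate heterozygotes: I-2 is affected so carries B and passed b to II-2 (bb), so I-2 is Bb; II-1 is affected so carries B and received b from I-1 (bb), so II-1 is Bb.
Every other individual is either homozygous by phenotype or has at least one consistent homozygous assignment, so the count is 2.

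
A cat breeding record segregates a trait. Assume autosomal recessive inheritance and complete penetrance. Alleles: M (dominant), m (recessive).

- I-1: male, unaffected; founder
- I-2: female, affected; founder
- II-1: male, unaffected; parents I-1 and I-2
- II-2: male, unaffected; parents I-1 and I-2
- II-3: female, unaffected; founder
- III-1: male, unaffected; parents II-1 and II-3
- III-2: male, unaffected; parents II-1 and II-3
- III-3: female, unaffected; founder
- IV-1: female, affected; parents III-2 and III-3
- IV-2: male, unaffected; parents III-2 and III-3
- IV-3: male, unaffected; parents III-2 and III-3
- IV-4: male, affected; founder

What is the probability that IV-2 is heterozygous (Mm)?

2/3

III-2 is unaffected so carries M and passed m to IV-1 (mm), so III-2 is Mm.
III-3 is unaffected so carries M and passed m to IV-1 (mm), so III-3 is Mm.
Their cross gives offspring ratios 1/4 MM : 1/2 Mm : 1/4 mm. Conditioning on IV-2 being unaffected, P(Mm) = 1/2 / 3/4 = 2/3.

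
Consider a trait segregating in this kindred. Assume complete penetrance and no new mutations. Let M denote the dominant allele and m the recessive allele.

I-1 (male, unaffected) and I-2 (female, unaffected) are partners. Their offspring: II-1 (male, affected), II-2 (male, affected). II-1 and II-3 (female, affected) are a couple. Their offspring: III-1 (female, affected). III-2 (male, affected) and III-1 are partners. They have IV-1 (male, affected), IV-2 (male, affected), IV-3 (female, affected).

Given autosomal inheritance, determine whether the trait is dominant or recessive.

I-1 and I-2 are both unaffected yet have an affected child II-1. Under dominance, an affected child requires at least one affected parent, so the trait cannot be dominant.

recessive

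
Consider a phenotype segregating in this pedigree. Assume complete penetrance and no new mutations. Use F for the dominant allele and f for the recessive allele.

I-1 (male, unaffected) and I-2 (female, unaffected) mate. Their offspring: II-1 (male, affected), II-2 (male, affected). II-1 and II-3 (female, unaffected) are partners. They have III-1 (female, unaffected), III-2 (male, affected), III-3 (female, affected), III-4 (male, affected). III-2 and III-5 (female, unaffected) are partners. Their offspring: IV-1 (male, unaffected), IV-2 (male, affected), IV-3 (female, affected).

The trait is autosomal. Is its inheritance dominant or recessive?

I-1 and I-2 are both unaffected yet have an affected child II-1. Under dominance, an affected child requires at least one affected parent, so the trait cannot be dominant.

recessive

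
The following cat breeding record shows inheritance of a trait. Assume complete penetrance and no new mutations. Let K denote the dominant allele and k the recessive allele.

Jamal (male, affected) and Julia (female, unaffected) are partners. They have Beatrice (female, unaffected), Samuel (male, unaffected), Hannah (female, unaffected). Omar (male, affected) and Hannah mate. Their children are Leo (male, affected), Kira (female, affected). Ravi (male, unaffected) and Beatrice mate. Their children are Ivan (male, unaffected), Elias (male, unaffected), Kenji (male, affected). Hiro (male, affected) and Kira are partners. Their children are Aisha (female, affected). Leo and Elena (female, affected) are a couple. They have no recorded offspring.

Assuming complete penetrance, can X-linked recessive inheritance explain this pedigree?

Yes

A consistent assignment under X-linked recessive exists: Jamal X^k Y, Julia X^K X^K, Beatrice X^K X^k, Samuel X^K Y, Hannah X^K X^k, Omar X^k Y, Ravi X^K Y, Leo X^k Y, Kira X^k X^k, Hiro X^k Y, Elena X^k X^k, Ivan X^K Y, Elias X^K Y, Kenji X^k Y, Aisha X^k X^k.
In this assignment every recorded phenotype matches its genotype and every non-founder's genotype is obtainable from its parents' genotypes, so the pedigree is consistent.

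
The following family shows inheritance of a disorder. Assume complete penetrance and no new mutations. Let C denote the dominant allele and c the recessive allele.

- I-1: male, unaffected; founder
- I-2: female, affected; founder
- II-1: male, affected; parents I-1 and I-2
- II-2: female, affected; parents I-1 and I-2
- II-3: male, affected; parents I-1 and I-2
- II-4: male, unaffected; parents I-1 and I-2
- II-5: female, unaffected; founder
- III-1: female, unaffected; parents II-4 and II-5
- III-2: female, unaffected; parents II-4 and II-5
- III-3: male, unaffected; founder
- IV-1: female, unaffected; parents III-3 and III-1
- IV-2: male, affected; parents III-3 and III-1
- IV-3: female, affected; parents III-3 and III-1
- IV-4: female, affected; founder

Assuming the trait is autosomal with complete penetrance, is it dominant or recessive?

recessive

III-3 and III-1 are both unaffected yet have an affected child IV-2. Under dominance, an affected child requires at least one affected parent, so the trait cannot be dominant.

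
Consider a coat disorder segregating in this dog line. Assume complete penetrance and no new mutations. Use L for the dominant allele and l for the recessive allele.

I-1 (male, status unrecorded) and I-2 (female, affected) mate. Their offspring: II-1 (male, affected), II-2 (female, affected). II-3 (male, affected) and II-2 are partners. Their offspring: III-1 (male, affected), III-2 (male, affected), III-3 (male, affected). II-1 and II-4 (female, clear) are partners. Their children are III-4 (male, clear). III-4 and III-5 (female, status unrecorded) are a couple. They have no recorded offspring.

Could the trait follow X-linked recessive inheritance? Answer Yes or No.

A consistent assignment under X-linked recessive exists: I-1 X^l Y, I-2 X^l X^l, II-1 X^l Y, II-2 X^l X^l, II-3 X^l Y, II-4 X^L X^L, III-1 X^l Y, III-2 X^l Y, III-3 X^l Y, III-4 X^L Y, III-5 X^L X^L.
In this assignment every recorded phenotype matches its genotype and every non-founder's genotype is obtainable from its parents' genotypes, so the pedigree is consistent.

Yes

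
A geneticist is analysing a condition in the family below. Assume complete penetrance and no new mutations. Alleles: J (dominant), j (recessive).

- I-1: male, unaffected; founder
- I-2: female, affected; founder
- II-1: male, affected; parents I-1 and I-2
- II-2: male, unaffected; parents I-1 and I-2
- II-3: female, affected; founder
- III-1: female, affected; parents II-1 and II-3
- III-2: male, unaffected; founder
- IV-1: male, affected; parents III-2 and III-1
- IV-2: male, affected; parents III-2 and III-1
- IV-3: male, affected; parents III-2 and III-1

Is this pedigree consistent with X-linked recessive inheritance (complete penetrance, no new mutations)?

No

Under X-linked recessive, II-2 (unaffected, male) cannot arise from I-1 (unaffected) × I-2 (affected).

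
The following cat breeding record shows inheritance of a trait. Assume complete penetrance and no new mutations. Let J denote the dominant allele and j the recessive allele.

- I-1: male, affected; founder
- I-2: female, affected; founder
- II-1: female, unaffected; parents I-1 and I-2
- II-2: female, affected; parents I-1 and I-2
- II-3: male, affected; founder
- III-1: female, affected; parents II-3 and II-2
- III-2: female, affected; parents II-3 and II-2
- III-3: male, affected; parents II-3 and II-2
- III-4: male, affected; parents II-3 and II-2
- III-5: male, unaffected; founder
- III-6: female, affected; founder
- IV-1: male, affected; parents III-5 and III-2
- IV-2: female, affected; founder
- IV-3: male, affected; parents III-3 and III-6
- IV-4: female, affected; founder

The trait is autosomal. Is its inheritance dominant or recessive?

I-1 and I-2 are both affected yet have an unaffected child II-1. Under a recessive model two affected parents are homozygous and every child would be affected, so the trait cannot be recessive.

dominant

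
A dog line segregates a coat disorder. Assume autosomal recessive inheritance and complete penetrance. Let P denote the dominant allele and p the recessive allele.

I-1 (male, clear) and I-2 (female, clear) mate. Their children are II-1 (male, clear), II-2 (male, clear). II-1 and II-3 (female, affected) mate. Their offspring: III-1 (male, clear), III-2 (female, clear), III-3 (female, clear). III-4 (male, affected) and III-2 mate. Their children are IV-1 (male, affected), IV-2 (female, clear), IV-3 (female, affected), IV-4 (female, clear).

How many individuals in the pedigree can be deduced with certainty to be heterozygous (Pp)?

5

Obligate heterozygotes: III-1 is clear so carries P and received p from II-3 (pp), so III-1 is Pp; III-2 is clear so carries P and received p from II-3 (pp), so III-2 is Pp; III-3 is clear so carries P and received p from II-3 (pp), so III-3 is Pp; IV-2 is clear so carries P and received p from III-4 (pp), so IV-2 is Pp; IV-4 is clear so carries P and received p from III-4 (pp), so IV-4 is Pp.
Every other individual is either homozygous by phenotype or has at least one consistent homozygous assignment, so the count is 5.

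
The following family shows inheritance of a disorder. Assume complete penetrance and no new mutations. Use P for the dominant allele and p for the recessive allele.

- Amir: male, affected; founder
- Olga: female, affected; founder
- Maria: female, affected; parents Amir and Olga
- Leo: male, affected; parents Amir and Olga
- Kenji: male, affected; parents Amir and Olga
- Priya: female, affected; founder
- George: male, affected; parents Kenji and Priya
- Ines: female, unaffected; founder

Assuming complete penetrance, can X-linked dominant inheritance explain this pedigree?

A consistent assignment under X-linked dominant exists: Amir X^P Y, Olga X^P X^P, Maria X^P X^P, Leo X^P Y, Kenji X^P Y, Priya X^P X^P, George X^P Y, Ines X^p X^p.
In this assignment every recorded phenotype matches its genotype and every non-founder's genotype is obtainable from its parents' genotypes, so the pedigree is consistent.

Yes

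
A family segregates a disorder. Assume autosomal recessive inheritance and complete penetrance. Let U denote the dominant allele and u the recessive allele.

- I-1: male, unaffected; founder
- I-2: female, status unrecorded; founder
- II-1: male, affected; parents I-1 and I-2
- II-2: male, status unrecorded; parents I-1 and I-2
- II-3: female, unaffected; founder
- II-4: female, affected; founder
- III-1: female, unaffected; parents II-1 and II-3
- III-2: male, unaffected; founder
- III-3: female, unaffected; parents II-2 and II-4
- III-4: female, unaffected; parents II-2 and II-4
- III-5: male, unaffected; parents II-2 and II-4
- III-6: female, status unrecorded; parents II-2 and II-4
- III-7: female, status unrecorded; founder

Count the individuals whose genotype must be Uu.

Obligate heterozygotes: I-1 is unaffected so carries U and passed u to II-1 (uu), so I-1 is Uu; III-1 is unaffected so carries U and received u from II-1 (uu), so III-1 is Uu; III-3 is unaffected so carries U and received u from II-4 (uu), so III-3 is Uu; III-4 is unaffected so carries U and received u from II-4 (uu), so III-4 is Uu; III-5 is unaffected so carries U and received u from II-4 (uu), so III-5 is Uu.
Every other individual is either homozygous by phenotype or has at least one consistent homozygous assignment, so the count is 5.

5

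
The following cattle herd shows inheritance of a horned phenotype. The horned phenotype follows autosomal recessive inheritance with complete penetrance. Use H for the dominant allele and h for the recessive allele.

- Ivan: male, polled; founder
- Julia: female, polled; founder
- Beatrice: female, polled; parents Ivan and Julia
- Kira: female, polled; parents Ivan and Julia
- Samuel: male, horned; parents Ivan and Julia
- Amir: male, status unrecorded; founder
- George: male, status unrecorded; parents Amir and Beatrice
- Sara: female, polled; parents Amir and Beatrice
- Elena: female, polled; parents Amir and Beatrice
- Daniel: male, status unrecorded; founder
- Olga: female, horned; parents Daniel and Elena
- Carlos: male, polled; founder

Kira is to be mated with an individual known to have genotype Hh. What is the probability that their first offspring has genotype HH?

1/3

Ivan is polled so carries H and passed h to Samuel (hh), so Ivan is Hh.
Julia is polled so carries H and passed h to Samuel (hh), so Julia is Hh.
Kira is a polled offspring of Ivan (Hh) × Julia (Hh), whose cross gives 1/4 HH : 1/2 Hh : 1/4 hh; conditioning on being polled, Kira is HH with probability 1/3, Hh with probability 2/3.
Summing over parental genotype combinations, P(offspring has genotype HH) = 1/3·1/2 + 2/3·1/4 = 1/3.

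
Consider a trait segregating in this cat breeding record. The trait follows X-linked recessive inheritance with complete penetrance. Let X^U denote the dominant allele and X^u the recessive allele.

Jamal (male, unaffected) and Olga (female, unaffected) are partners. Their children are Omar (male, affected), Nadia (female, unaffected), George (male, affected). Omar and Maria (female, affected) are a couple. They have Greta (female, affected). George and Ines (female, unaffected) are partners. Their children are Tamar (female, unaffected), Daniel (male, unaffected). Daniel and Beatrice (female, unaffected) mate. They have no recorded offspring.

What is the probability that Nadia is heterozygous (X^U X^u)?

Jamal is unaffected, so Jamal is X^U Y.
Olga is unaffected so carries U and passed u to Omar (X^u Y), so Olga is X^U X^u.
Their cross gives offspring ratios 1/2 X^U X^U : 1/2 X^U X^u. Conditioning on Nadia being unaffected, P(X^U X^u) = 1/2 / 1 = 1/2.

1/2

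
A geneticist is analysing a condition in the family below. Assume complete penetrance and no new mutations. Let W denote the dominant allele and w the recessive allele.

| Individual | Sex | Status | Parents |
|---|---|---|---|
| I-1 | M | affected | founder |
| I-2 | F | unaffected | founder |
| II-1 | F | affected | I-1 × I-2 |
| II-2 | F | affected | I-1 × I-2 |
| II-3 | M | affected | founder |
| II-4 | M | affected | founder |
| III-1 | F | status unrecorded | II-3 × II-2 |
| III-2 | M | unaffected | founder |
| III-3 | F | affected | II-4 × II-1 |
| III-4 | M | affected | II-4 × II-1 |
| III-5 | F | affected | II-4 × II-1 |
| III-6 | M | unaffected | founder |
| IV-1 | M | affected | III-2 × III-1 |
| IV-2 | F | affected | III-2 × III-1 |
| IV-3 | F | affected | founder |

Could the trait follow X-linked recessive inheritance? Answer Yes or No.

Under X-linked recessive, IV-2 (affected, female) cannot arise from III-2 (unaffected) × III-1 (unrecorded).

No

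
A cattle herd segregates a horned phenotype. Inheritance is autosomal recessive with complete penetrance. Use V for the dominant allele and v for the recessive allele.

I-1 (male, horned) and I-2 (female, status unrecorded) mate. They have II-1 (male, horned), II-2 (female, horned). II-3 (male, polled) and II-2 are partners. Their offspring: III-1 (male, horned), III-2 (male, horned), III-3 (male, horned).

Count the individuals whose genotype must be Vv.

Obligate heterozygotes: II-3 is polled so carries V and passed v to III-1 (vv), so II-3 is Vv.
Every other individual is either homozygous by phenotype or has at least one consistent homozygous assignment, so the count is 1.

1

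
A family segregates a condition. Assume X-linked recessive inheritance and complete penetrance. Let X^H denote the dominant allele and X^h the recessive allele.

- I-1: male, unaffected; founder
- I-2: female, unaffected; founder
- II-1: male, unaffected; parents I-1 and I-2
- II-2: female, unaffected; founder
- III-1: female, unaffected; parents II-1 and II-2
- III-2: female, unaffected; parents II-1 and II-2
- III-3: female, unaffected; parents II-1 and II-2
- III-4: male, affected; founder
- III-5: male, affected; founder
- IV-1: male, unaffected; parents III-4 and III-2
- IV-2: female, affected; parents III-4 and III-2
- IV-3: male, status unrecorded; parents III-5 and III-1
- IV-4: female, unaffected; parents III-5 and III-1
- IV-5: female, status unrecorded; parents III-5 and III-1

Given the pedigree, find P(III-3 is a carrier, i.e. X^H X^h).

1/2

II-1 is unaffected, so II-1 is X^H Y.
II-2 is unaffected so carries H and passed h to III-2 (X^H X^h, whose H came from II-1), so II-2 is X^H X^h.
Their cross gives offspring ratios 1/2 X^H X^H : 1/2 X^H X^h. Conditioning on III-3 being unaffected, P(X^H X^h) = 1/2 / 1 = 1/2.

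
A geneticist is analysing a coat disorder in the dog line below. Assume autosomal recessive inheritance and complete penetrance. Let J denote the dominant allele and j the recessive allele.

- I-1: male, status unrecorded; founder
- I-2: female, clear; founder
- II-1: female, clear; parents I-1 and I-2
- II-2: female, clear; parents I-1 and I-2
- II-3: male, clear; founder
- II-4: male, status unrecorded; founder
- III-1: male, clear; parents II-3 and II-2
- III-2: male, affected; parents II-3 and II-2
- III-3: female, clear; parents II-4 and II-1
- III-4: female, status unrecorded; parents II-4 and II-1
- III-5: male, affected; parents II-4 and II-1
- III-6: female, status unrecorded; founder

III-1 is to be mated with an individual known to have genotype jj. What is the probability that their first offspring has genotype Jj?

II-3 is clear so carries J and passed j to III-2 (jj), so II-3 is Jj.
II-2 is clear so carries J and passed j to III-2 (jj), so II-2 is Jj.
III-1 is a clear offspring of II-3 (Jj) × II-2 (Jj), whose cross gives 1/4 JJ : 1/2 Jj : 1/4 jj; conditioning on being clear, III-1 is JJ with probability 1/3, Jj with probability 2/3.
Summing over parental genotype combinations, P(offspring has genotype Jj) = 1/3·1 + 2/3·1/2 = 2/3.

2/3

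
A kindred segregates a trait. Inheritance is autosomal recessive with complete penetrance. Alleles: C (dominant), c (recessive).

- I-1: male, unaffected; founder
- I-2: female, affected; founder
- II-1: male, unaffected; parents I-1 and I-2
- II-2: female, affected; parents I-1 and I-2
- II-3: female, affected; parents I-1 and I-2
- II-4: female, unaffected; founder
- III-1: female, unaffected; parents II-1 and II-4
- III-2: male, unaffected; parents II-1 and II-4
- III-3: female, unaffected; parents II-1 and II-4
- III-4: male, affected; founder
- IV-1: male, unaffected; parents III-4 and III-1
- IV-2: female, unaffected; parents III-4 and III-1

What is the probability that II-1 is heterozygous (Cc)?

II-1 is unaffected so carries C and received c from I-2 (cc), so II-1 is Cc, giving P(Cc) = 1.

1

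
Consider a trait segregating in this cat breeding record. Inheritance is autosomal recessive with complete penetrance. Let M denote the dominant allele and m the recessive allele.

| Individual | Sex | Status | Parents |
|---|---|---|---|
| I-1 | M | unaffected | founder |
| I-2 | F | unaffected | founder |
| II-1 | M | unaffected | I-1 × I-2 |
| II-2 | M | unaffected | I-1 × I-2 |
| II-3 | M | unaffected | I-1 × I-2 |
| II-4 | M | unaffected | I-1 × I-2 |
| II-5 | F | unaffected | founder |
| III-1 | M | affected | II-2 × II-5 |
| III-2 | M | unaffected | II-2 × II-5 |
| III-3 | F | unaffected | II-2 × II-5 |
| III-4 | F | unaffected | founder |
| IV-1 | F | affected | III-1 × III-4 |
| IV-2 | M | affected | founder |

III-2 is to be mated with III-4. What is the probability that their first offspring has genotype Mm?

II-2 is unaffected so carries M and passed m to III-1 (mm), so II-2 is Mm.
II-5 is unaffected so carries M and passed m to III-1 (mm), so II-5 is Mm.
III-2 is an unaffected offspring of II-2 (Mm) × II-5 (Mm), whose cross gives 1/4 MM : 1/2 Mm : 1/4 mm; conditioning on being unaffected, III-2 is MM with probability 1/3, Mm with probability 2/3.
III-4 is unaffected so carries M and passed m to IV-1 (mm), so III-4 is Mm.
Summing over parental genotype combinations, P(offspring has genotype Mm) = 1/3·1/2 + 2/3·1/2 = 1/2.

1/2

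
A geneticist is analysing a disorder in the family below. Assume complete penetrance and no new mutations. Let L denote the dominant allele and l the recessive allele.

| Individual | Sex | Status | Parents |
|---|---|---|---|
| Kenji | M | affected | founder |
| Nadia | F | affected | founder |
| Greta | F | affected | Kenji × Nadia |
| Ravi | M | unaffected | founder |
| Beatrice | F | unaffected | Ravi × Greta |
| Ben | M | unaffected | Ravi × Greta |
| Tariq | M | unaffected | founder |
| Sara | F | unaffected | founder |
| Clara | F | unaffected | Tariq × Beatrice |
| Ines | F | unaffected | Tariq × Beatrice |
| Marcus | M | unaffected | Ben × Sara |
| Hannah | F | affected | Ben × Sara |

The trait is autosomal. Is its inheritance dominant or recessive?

Ben and Sara are both unaffected yet have an affected child Hannah. Under dominance, an affected child requires at least one affected parent, so the trait cannot be dominant.

recessive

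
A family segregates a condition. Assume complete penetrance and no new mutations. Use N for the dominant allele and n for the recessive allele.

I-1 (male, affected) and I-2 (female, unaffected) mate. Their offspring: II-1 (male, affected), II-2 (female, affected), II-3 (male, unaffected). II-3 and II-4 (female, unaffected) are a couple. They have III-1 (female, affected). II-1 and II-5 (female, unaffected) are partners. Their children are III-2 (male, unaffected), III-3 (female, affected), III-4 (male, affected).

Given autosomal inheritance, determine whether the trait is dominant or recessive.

recessive

II-3 and II-4 are both unaffected yet have an affected child III-1. Under dominance, an affected child requires at least one affected parent, so the trait cannot be dominant.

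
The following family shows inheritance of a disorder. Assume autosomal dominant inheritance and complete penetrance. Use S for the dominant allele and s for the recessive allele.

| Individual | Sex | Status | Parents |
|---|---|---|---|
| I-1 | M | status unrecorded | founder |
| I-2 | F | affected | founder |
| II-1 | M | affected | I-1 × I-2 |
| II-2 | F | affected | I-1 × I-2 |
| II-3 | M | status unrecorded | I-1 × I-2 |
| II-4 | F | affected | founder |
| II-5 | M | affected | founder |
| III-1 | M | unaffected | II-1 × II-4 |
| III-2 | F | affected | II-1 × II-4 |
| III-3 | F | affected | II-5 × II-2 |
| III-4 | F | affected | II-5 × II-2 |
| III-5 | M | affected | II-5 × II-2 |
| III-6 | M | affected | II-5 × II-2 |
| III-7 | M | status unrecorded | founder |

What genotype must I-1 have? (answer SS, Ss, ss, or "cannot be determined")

I-1's phenotype is unrecorded, and no parent or child forces a single allele at both positions; consistent genotype assignments exist with I-1 as SS or Ss or ss.

cannot be determined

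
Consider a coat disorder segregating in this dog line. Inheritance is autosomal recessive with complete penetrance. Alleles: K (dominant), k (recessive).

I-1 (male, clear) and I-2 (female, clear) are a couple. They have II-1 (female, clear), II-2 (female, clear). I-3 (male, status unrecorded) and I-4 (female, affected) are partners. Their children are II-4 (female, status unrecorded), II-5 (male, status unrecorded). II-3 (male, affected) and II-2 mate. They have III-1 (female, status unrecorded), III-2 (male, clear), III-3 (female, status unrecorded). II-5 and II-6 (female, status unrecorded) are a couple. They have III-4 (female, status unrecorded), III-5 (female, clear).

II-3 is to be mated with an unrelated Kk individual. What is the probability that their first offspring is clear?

II-3 is affected, so II-3 is kk.
The cross gives 1/2 Kk : 1/2 kk, so P(offspring is clear) = 1/2.

1/2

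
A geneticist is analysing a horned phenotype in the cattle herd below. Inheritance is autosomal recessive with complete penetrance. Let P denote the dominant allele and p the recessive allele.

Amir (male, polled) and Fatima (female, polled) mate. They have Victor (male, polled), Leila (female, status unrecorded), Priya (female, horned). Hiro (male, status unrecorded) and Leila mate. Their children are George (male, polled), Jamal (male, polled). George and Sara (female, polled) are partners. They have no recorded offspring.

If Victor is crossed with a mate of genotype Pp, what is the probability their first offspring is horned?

Amir is polled so carries P and passed p to Priya (pp), so Amir is Pp.
Fatima is polled so carries P and passed p to Priya (pp), so Fatima is Pp.
Victor is a polled offspring of Amir (Pp) × Fatima (Pp), whose cross gives 1/4 PP : 1/2 Pp : 1/4 pp; conditioning on being polled, Victor is PP with probability 1/3, Pp with probability 2/3.
Summing over parental genotype combinations, P(offspring is horned) = 2/3·1/4 = 1/6.

1/6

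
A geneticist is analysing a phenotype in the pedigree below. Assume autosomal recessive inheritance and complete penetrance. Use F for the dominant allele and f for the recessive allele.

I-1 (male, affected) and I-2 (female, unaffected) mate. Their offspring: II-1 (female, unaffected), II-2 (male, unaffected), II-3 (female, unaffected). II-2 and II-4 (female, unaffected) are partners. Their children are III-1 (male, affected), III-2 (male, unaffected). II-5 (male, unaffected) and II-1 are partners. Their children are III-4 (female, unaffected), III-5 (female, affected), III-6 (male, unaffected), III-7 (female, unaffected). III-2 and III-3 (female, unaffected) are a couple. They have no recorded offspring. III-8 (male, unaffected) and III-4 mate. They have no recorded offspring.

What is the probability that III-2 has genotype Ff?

2/3

II-2 is unaffected so carries F and received f from I-1 (ff), so II-2 is Ff.
II-4 is unaffected so carries F and passed f to III-1 (ff), so II-4 is Ff.
Their cross gives offspring ratios 1/4 FF : 1/2 Ff : 1/4 ff. Conditioning on III-2 being unaffected, P(Ff) = 1/2 / 3/4 = 2/3.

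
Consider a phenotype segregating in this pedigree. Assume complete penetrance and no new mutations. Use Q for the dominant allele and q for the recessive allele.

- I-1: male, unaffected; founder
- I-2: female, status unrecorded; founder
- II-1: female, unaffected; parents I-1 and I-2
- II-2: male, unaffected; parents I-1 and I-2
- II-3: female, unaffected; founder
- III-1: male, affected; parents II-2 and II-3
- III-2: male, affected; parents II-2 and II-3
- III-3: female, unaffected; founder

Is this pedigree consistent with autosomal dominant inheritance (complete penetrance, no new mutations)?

Under autosomal dominant, III-1 (affected, male) cannot arise from II-2 (unaffected) × II-3 (unaffected).

No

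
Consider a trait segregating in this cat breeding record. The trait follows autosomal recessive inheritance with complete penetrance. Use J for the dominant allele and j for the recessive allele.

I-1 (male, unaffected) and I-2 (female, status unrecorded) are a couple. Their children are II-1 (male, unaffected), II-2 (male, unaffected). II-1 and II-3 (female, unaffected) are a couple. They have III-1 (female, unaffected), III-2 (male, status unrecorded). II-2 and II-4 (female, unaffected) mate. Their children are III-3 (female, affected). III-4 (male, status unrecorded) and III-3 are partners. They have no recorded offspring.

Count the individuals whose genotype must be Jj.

2

Obligate heterozygotes: II-2 is unaffected so carries J and passed j to III-3 (jj), so II-2 is Jj; II-4 is unaffected so carries J and passed j to III-3 (jj), so II-4 is Jj.
Every other individual is either homozygous by phenotype or has at least one consistent homozygous assignment, so the count is 2.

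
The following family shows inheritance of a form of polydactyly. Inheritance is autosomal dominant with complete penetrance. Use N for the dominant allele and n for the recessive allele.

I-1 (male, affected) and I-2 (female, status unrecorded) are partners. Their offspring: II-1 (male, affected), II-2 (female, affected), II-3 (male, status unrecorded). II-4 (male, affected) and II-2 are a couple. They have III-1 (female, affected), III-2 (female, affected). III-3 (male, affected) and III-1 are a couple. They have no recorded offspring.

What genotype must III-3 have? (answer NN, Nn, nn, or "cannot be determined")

III-3's phenotype allows NN or Nn, and no parent or child forces a single allele at both positions; consistent genotype assignments exist with III-3 as NN or Nn.

cannot be determined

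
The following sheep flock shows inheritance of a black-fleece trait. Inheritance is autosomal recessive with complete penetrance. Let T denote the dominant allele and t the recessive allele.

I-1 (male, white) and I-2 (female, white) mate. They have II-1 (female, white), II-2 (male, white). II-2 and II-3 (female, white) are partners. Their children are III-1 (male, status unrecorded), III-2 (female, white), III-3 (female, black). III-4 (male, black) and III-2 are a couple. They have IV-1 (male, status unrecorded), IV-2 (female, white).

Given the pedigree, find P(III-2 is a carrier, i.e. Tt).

1/2

II-2 is white so carries T and passed t to III-3 (tt), so II-2 is Tt.
II-3 is white so carries T and passed t to III-3 (tt), so II-3 is Tt.
Their cross gives offspring ratios 1/4 TT : 1/2 Tt : 1/4 tt. Conditioning on III-2 being white, P(Tt) = 1/2 / 3/4 = 2/3 before taking III-2's own offspring into account.
III-4 is black, so III-4 is tt.
Now use III-2's offspring. Probability of each recorded status — white daughter IV-2: 1/2 if III-2 is Tt, 1 if TT. (IV-1: equally likely either way, so uninformative.)
Bayes: P(Tt) = 2/3·1/2 / (2/3·1/2 + 1/3·1) = 1/2.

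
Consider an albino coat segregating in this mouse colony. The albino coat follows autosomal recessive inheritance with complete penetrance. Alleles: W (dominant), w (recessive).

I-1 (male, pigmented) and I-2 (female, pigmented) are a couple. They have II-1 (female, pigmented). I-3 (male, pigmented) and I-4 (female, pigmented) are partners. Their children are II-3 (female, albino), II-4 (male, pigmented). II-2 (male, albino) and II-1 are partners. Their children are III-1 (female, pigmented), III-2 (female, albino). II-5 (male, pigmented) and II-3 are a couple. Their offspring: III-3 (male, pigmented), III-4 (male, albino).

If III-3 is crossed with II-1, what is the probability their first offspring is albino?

III-3 is pigmented so carries W and received w from II-3 (ww), so III-3 is Ww.
II-1 is pigmented so carries W and passed w to III-2 (ww), so II-1 is Ww.
The cross gives 1/4 WW : 1/2 Ww : 1/4 ww, so P(offspring is albino) = 1/4.

1/4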